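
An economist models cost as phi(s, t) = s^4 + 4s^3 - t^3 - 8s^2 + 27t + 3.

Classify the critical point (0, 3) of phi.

The mixed partial ∂²phi/∂s∂t is 0, so the Hessian at any point is diag(phi_ss, phi_tt) = diag(4(3s^2 + 6s - 4), -6t).
At (0, 3): H = diag(-16, -18).
Both eigenvalues are negative, so H is negative definite: a local maximum.

local maximum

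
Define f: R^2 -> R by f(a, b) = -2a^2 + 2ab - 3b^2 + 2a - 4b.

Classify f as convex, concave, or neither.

concave

f is quadratic, so its Hessian is the constant matrix H = [[-4, 2], [2, -6]].
det(H) = 20, tr(H) = -10.
det(H) > 0 and tr(H) < 0, so H is negative definite everywhere: concave.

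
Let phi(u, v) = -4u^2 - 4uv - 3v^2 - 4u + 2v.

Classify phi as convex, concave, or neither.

concave

phi is quadratic, so its Hessian is the constant matrix H = [[-8, -4], [-4, -6]].
det(H) = 32, tr(H) = -14.
det(H) > 0 and tr(H) < 0, so H is negative definite everywhere: concave.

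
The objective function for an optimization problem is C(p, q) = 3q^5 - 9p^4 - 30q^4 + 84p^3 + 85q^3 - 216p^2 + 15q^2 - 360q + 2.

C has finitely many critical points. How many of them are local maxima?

C separates as a function of p plus a function of q, so ∇C=0 decouples.
∂C/∂p = -36p(p - 4)(p - 3) = 0 at p ∈ {0, 3, 4}; ∂C/∂q = 15(q - 4)(q - 3)(q - 2)(q + 1) = 0 at q ∈ {-1, 2, 3, 4}.
The Hessian is diagonal: diag(C_pp, C_qq). Second derivatives: C_pp(0)=-432, C_pp(3)=108, C_pp(4)=-144; C_qq(-1)=-900, C_qq(2)=90, C_qq(3)=-60, C_qq(4)=150.
Local maxima occur where both diagonal entries negative: (0, -1), (0, 3), (4, -1), (4, 3). Count: 4.

4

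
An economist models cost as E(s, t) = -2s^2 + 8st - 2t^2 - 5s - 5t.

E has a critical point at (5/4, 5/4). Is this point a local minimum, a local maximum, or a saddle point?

saddle point

The Hessian of E is constant: H = [[-4, 8], [8, -4]].
det(H) = (-4)·(-4) − 8² = -48.
Since det(H) < 0, H is indefinite and the critical point is a saddle point.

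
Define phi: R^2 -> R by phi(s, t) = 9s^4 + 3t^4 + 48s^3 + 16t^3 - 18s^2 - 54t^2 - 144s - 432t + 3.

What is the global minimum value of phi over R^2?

-1584

phi(s,t) separates as P(s) + Q(t) + 3, so its minimum is min P + min Q + 3.
P'(s) = 36(s - 1)(s + 1)(s + 4) vanishes at s ∈ {-4, -1, 1}; Q'(t) = 12(t - 3)(t + 3)(t + 4) vanishes at t ∈ {-4, -3, 3}.
Local minima of P (where P''>0): P(-4)=-480, P(1)=-105. Local minima of Q: Q(-4)=608, Q(3)=-1107.
So the global minimum of phi is P(-4) + Q(3) + 3 = -480 − 1107 + 3 = -1584, attained at (-4, 3).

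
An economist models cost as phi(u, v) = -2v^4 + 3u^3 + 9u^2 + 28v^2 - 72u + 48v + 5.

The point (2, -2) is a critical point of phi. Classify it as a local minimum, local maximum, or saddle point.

The mixed partial ∂²phi/∂u∂v is 0, so the Hessian at any point is diag(phi_uu, phi_vv) = diag(18(u + 1), 8(-3v^2 + 7)).
At (2, -2): H = diag(54, -40).
The eigenvalues have opposite signs, so H is indefinite: a saddle point.

saddle point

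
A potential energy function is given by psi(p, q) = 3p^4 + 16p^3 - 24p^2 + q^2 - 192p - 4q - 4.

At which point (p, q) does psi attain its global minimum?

psi(p,q) separates as A(p) + B(q) − 4, so its minimum is min A + min B − 4.
A'(p) = 12(p - 2)(p + 2)(p + 4) vanishes at p ∈ {-4, -2, 2}; B'(q) = 2q - 4 vanishes at q ∈ {2}.
Local minima of A (where A''>0): A(-4)=128, A(2)=-304. Local minima of B: B(2)=-4.
So the global minimum of psi is A(2) + B(2) − 4 = -304 − 4 − 4 = -312, attained at (2, 2).

(2, 2)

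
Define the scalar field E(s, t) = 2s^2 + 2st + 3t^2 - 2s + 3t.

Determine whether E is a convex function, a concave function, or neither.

E is quadratic, so its Hessian is the constant matrix H = [[4, 2], [2, 6]].
det(H) = 20, tr(H) = 10.
det(H) > 0 and tr(H) > 0, so H is positive definite everywhere: convex.

convex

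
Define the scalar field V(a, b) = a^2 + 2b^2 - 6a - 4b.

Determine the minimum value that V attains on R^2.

-11

V(a,b) separates as P(a) + Q(b), so its minimum is min P + min Q.
P'(a) = 2a - 6 vanishes at a ∈ {3}; Q'(b) = 4b - 4 vanishes at b ∈ {1}.
Local minima of P (where P''>0): P(3)=-9. Local minima of Q: Q(1)=-2.
So the global minimum of V is P(3) + Q(1) = -9 − 2 = -11, attained at (3, 1).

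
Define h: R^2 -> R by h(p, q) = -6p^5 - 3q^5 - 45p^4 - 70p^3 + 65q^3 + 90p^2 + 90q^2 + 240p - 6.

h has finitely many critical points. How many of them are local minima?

4

h separates as a function of p plus a function of q, so ∇h=0 decouples.
∂h/∂p = -30(p - 1)(p + 1)(p + 2)(p + 4) = 0 at p ∈ {-4, -2, -1, 1}; ∂h/∂q = -15q(q - 4)(q + 1)(q + 3) = 0 at q ∈ {-3, -1, 0, 4}.
The Hessian is diagonal: diag(h_pp, h_qq). Second derivatives: h_pp(-4)=900, h_pp(-2)=-180, h_pp(-1)=180, h_pp(1)=-900; h_qq(-3)=630, h_qq(-1)=-150, h_qq(0)=180, h_qq(4)=-2100.
Local minima occur where both diagonal entries positive: (-4, -3), (-4, 0), (-1, -3), (-1, 0). Count: 4.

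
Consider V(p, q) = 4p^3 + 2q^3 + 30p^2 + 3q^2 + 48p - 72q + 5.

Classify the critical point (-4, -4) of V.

local maximum

The mixed partial ∂²V/∂p∂q is 0, so the Hessian at any point is diag(V_pp, V_qq) = diag(12(2p + 5), 6(2q + 1)).
At (-4, -4): H = diag(-36, -42).
Both eigenvalues are negative, so H is negative definite: a local maximum.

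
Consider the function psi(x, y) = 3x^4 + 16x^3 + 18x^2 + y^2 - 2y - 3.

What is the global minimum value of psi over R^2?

-31

psi(x,y) separates as P(x) + Q(y) − 3, so its minimum is min P + min Q − 3.
P'(x) = 12x(x + 1)(x + 3) vanishes at x ∈ {-3, -1, 0}; Q'(y) = 2y - 2 vanishes at y ∈ {1}.
Local minima of P (where P''>0): P(-3)=-27, P(0)=0. Local minima of Q: Q(1)=-1.
So the global minimum of psi is P(-3) + Q(1) − 3 = -27 − 1 − 3 = -31, attained at (-3, 1).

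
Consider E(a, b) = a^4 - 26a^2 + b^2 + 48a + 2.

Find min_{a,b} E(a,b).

E(a,b) separates as P(a) + Q(b) + 2, so its minimum is min P + min Q + 2.
P'(a) = 4(a - 3)(a - 1)(a + 4) vanishes at a ∈ {-4, 1, 3}; Q'(b) = 2b vanishes at b ∈ {0}.
Local minima of P (where P''>0): P(-4)=-352, P(3)=-9. Local minima of Q: Q(0)=0.
So the global minimum of E is P(-4) + Q(0) + 2 = -352 + 0 + 2 = -350, attained at (-4, 0).

-350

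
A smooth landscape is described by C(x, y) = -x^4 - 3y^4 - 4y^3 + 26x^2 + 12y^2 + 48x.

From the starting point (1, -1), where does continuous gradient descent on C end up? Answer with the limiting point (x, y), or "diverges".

(-1, 0)

C is separable, so gradient descent decouples: x follows -∂C/∂x, y follows -∂C/∂y.
∂C/∂x = -4(x - 4)(x + 1)(x + 3); at x=1 this is 96, so x decreases.
∂C/∂y = -12y(y - 1)(y + 2); at y=-1 this is -24, so y increases.
x converges to its nearest critical value -1 (a local min of the x-part); y converges to 0. The iterate converges to (-1, 0).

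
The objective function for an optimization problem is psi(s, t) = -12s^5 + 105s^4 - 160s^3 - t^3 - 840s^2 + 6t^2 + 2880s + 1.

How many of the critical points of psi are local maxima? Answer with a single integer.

psi separates as a function of s plus a function of t, so ∇psi=0 decouples.
∂psi/∂s = -60(s - 4)(s - 3)(s - 2)(s + 2) = 0 at s ∈ {-2, 2, 3, 4}; ∂psi/∂t = -3t(t - 4) = 0 at t ∈ {0, 4}.
The Hessian is diagonal: diag(psi_ss, psi_tt). Second derivatives: psi_ss(-2)=7200, psi_ss(2)=-480, psi_ss(3)=300, psi_ss(4)=-720; psi_tt(0)=12, psi_tt(4)=-12.
Local maxima occur where both diagonal entries negative: (2, 4), (4, 4). Count: 2.

2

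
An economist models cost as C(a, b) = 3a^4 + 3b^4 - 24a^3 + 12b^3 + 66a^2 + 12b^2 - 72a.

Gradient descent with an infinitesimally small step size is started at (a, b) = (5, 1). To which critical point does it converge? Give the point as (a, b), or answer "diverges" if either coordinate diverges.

(3, 0)

C is separable, so gradient descent decouples: a follows -∂C/∂a, b follows -∂C/∂b.
∂C/∂a = 12(a - 3)(a - 2)(a - 1); at a=5 this is 288, so a decreases.
∂C/∂b = 12b(b + 1)(b + 2); at b=1 this is 72, so b decreases.
a converges to its nearest critical value 3 (a local min of the a-part); b converges to 0. The iterate converges to (3, 0).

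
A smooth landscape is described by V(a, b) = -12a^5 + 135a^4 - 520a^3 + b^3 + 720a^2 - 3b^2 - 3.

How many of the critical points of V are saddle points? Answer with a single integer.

4

V separates as a function of a plus a function of b, so ∇V=0 decouples.
∂V/∂a = -60a(a - 4)(a - 3)(a - 2) = 0 at a ∈ {0, 2, 3, 4}; ∂V/∂b = 3b(b - 2) = 0 at b ∈ {0, 2}.
The Hessian is diagonal: diag(V_aa, V_bb). Second derivatives: V_aa(0)=1440, V_aa(2)=-240, V_aa(3)=180, V_aa(4)=-480; V_bb(0)=-6, V_bb(2)=6.
Saddle points occur where the two diagonal entries have opposite signs: (0, 0), (2, 2), (3, 0), (4, 2). Count: 4.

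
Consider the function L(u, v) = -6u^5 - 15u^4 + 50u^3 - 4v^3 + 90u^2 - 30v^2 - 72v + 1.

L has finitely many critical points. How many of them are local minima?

2

L separates as a function of u plus a function of v, so ∇L=0 decouples.
∂L/∂u = -30u(u - 2)(u + 1)(u + 3) = 0 at u ∈ {-3, -1, 0, 2}; ∂L/∂v = -12(v + 2)(v + 3) = 0 at v ∈ {-3, -2}.
The Hessian is diagonal: diag(L_uu, L_vv). Second derivatives: L_uu(-3)=900, L_uu(-1)=-180, L_uu(0)=180, L_uu(2)=-900; L_vv(-3)=12, L_vv(-2)=-12.
Local minima occur where both diagonal entries positive: (-3, -3), (0, -3). Count: 2.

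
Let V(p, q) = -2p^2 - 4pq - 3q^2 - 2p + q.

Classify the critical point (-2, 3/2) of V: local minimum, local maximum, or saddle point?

local maximum

The Hessian of V is constant: H = [[-4, -4], [-4, -6]].
det(H) = (-4)·(-6) − (-4)² = 8.
det(H) > 0 and tr(H) = -10 < 0, so H is negative definite and the point is a local maximum.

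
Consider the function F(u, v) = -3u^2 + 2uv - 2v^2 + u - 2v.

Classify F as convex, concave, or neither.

F is quadratic, so its Hessian is the constant matrix H = [[-6, 2], [2, -4]].
det(H) = 20, tr(H) = -10.
det(H) > 0 and tr(H) < 0, so H is negative definite everywhere: concave.

concave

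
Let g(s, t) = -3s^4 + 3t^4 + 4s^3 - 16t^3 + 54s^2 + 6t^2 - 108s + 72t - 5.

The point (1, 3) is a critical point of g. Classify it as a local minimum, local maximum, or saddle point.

local minimum

The mixed partial ∂²g/∂s∂t is 0, so the Hessian at any point is diag(g_ss, g_tt) = diag(12(-3s^2 + 2s + 9), 12(3t^2 - 8t + 1)).
At (1, 3): H = diag(96, 48).
Both eigenvalues are positive, so H is positive definite: a local minimum.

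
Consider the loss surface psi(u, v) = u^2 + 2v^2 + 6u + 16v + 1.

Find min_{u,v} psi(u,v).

-40

psi(u,v) separates as P(u) + Q(v) + 1, so its minimum is min P + min Q + 1.
P'(u) = 2u + 6 vanishes at u ∈ {-3}; Q'(v) = 4v + 16 vanishes at v ∈ {-4}.
Local minima of P (where P''>0): P(-3)=-9. Local minima of Q: Q(-4)=-32.
So the global minimum of psi is P(-3) + Q(-4) + 1 = -9 − 32 + 1 = -40, attained at (-3, -4).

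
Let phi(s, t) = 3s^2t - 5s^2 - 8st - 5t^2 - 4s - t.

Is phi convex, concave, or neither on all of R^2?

neither

The term 3s^2t is cubic, so the Hessian is not constant.
∂²phi/∂s² = 6t - 10, which takes both signs as t varies (negative for sufficiently negative t). A diagonal entry of the Hessian changing sign means the Hessian is neither positive- nor negative-semidefinite on all of R^2.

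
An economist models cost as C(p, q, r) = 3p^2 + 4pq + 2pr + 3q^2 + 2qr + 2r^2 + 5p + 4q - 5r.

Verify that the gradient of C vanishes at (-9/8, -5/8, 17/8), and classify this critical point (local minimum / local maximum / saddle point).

local minimum

∇C = (6p + 4q + 2r + 5, 4p + 6q + 2r + 4, 2p + 2q + 4r - 5); substituting (-9/8, -5/8, 17/8) gives ∇C = (0, 0, 0), so (-9/8, -5/8, 17/8) is indeed a critical point.
The Hessian is constant: H = [[6, 4, 2], [4, 6, 2], [2, 2, 4]].
Leading principal minors: Δ₁ = 6, Δ₂ = 20, Δ₃ = 64.
All leading minors are positive, so H is positive definite: a local minimum.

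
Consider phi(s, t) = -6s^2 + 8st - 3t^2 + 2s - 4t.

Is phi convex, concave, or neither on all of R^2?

concave

phi is quadratic, so its Hessian is the constant matrix H = [[-12, 8], [8, -6]].
det(H) = 8, tr(H) = -18.
det(H) > 0 and tr(H) < 0, so H is negative definite everywhere: concave.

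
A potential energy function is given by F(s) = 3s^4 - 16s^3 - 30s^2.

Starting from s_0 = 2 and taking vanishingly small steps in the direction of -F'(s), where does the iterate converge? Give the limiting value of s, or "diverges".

5

F'(s) = 12s(s - 5)(s + 1), so F'(2) = -216.
Gradient descent moves in the -F' direction, i.e. s is increasing.
The nearest critical point in that direction is s = 5, where F'' = 360 > 0 (a local minimum). The iterate converges there.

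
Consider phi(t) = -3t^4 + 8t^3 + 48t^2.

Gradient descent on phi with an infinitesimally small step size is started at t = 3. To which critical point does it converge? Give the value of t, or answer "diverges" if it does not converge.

0

phi'(t) = -12t(t - 4)(t + 2), so phi'(3) = 180.
Gradient descent moves in the -phi' direction, i.e. t is decreasing.
The nearest critical point in that direction is t = 0, where phi'' = 96 > 0 (a local minimum). The iterate converges there.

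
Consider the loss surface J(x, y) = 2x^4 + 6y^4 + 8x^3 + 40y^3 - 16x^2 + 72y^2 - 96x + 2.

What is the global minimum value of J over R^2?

-158

J(x,y) separates as P(x) + Q(y) + 2, so its minimum is min P + min Q + 2.
P'(x) = 8(x - 2)(x + 2)(x + 3) vanishes at x ∈ {-3, -2, 2}; Q'(y) = 24y(y + 2)(y + 3) vanishes at y ∈ {-3, -2, 0}.
Local minima of P (where P''>0): P(-3)=90, P(2)=-160. Local minima of Q: Q(-3)=54, Q(0)=0.
So the global minimum of J is P(2) + Q(0) + 2 = -160 + 0 + 2 = -158, attained at (2, 0).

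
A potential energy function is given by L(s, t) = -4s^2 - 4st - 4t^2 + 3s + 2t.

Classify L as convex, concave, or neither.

L is quadratic, so its Hessian is the constant matrix H = [[-8, -4], [-4, -8]].
det(H) = 48, tr(H) = -16.
det(H) > 0 and tr(H) < 0, so H is negative definite everywhere: concave.

concave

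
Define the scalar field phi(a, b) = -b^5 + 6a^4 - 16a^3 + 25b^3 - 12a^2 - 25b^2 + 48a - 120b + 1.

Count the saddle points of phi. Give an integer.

phi separates as a function of a plus a function of b, so ∇phi=0 decouples.
∂phi/∂a = 24(a - 2)(a - 1)(a + 1) = 0 at a ∈ {-1, 1, 2}; ∂phi/∂b = -5(b - 3)(b - 2)(b + 1)(b + 4) = 0 at b ∈ {-4, -1, 2, 3}.
The Hessian is diagonal: diag(phi_aa, phi_bb). Second derivatives: phi_aa(-1)=144, phi_aa(1)=-48, phi_aa(2)=72; phi_bb(-4)=630, phi_bb(-1)=-180, phi_bb(2)=90, phi_bb(3)=-140.
Saddle points occur where the two diagonal entries have opposite signs: (-1, -1), (-1, 3), (1, -4), (1, 2), (2, -1), (2, 3). Count: 6.

6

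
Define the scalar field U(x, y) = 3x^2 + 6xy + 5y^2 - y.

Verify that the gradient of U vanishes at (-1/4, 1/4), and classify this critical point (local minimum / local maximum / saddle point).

∇U = (6x + 6y, 6x + 10y - 1); substituting (-1/4, 1/4) gives ∇U = (0, 0), so (-1/4, 1/4) is indeed a critical point.
The Hessian of U is constant: H = [[6, 6], [6, 10]].
det(H) = 6·10 − 6² = 24.
det(H) > 0 and tr(H) = 16 > 0, so H is positive definite and the point is a local minimum.

local minimum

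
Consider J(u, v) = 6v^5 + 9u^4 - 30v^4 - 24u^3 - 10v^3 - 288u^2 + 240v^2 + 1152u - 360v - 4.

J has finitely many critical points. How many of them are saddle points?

6

J separates as a function of u plus a function of v, so ∇J=0 decouples.
∂J/∂u = 36(u - 4)(u - 2)(u + 4) = 0 at u ∈ {-4, 2, 4}; ∂J/∂v = 30(v - 3)(v - 2)(v - 1)(v + 2) = 0 at v ∈ {-2, 1, 2, 3}.
The Hessian is diagonal: diag(J_uu, J_vv). Second derivatives: J_uu(-4)=1728, J_uu(2)=-432, J_uu(4)=576; J_vv(-2)=-1800, J_vv(1)=180, J_vv(2)=-120, J_vv(3)=300.
Saddle points occur where the two diagonal entries have opposite signs: (-4, -2), (-4, 2), (2, 1), (2, 3), (4, -2), (4, 2). Count: 6.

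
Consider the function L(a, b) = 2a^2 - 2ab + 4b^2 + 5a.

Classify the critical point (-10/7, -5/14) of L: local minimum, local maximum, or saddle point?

The Hessian of L is constant: H = [[4, -2], [-2, 8]].
det(H) = 4·8 − (-2)² = 28.
det(H) > 0 and tr(H) = 12 > 0, so H is positive definite and the point is a local minimum.

local minimum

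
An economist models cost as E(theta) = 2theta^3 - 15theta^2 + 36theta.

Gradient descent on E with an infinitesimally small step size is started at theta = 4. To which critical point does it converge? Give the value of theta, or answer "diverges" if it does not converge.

E'(theta) = 6(theta - 3)(theta - 2), so E'(4) = 12.
Gradient descent moves in the -E' direction, i.e. theta is decreasing.
The nearest critical point in that direction is theta = 3, where E'' = 6 > 0 (a local minimum). The iterate converges there.

3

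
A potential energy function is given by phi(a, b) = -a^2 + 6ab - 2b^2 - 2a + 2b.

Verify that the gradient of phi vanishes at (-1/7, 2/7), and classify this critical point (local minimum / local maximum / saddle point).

∇phi = (-2a + 6b - 2, 6a - 4b + 2); substituting (-1/7, 2/7) gives ∇phi = (0, 0), so (-1/7, 2/7) is indeed a critical point.
The Hessian of phi is constant: H = [[-2, 6], [6, -4]].
det(H) = (-2)·(-4) − 6² = -28.
Since det(H) < 0, H is indefinite and the critical point is a saddle point.

saddle point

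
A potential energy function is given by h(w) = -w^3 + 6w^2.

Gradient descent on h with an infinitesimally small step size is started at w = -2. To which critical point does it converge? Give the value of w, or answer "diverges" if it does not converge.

h'(w) = -3w(w - 4), so h'(-2) = -36.
Gradient descent moves in the -h' direction, i.e. w is increasing.
The nearest critical point in that direction is w = 0, where h'' = 12 > 0 (a local minimum). The iterate converges there.

0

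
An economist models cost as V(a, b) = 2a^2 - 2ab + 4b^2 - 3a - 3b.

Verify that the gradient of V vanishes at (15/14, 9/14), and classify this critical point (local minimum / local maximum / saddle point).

∇V = (4a - 2b - 3, -2a + 8b - 3); substituting (15/14, 9/14) gives ∇V = (0, 0), so (15/14, 9/14) is indeed a critical point.
The Hessian of V is constant: H = [[4, -2], [-2, 8]].
det(H) = 4·8 − (-2)² = 28.
det(H) > 0 and tr(H) = 12 > 0, so H is positive definite and the point is a local minimum.

local minimum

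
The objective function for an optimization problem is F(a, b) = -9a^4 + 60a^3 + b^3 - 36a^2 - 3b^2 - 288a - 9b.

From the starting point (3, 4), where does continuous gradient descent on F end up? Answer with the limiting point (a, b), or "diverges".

(2, 3)

F is separable, so gradient descent decouples: a follows -∂F/∂a, b follows -∂F/∂b.
∂F/∂a = -36(a - 4)(a - 2)(a + 1); at a=3 this is 144, so a decreases.
∂F/∂b = 3(b - 3)(b + 1); at b=4 this is 15, so b decreases.
a converges to its nearest critical value 2 (a local min of the a-part); b converges to 3. The iterate converges to (2, 3).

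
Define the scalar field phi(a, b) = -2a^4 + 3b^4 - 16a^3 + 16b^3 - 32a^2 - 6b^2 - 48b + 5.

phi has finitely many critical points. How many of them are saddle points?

5

phi separates as a function of a plus a function of b, so ∇phi=0 decouples.
∂phi/∂a = -8a(a + 2)(a + 4) = 0 at a ∈ {-4, -2, 0}; ∂phi/∂b = 12(b - 1)(b + 1)(b + 4) = 0 at b ∈ {-4, -1, 1}.
The Hessian is diagonal: diag(phi_aa, phi_bb). Second derivatives: phi_aa(-4)=-64, phi_aa(-2)=32, phi_aa(0)=-64; phi_bb(-4)=180, phi_bb(-1)=-72, phi_bb(1)=120.
Saddle points occur where the two diagonal entries have opposite signs: (-4, -4), (-4, 1), (-2, -1), (0, -4), (0, 1). Count: 5.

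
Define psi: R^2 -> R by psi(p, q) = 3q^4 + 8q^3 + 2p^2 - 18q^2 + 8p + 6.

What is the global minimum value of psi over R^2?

psi(p,q) separates as A(p) + B(q) + 6, so its minimum is min A + min B + 6.
A'(p) = 4p + 8 vanishes at p ∈ {-2}; B'(q) = 12q(q - 1)(q + 3) vanishes at q ∈ {-3, 0, 1}.
Local minima of A (where A''>0): A(-2)=-8. Local minima of B: B(-3)=-135, B(1)=-7.
So the global minimum of psi is A(-2) + B(-3) + 6 = -8 − 135 + 6 = -137, attained at (-2, -3).

-137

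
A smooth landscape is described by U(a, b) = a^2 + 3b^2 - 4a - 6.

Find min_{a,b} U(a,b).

U(a,b) separates as P(a) + Q(b) − 6, so its minimum is min P + min Q − 6.
P'(a) = 2a - 4 vanishes at a ∈ {2}; Q'(b) = 6b vanishes at b ∈ {0}.
Local minima of P (where P''>0): P(2)=-4. Local minima of Q: Q(0)=0.
So the global minimum of U is P(2) + Q(0) − 6 = -4 + 0 − 6 = -10, attained at (2, 0).

-10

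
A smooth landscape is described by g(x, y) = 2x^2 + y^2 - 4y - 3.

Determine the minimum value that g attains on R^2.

g(x,y) separates as P(x) + Q(y) − 3, so its minimum is min P + min Q − 3.
P'(x) = 4x vanishes at x ∈ {0}; Q'(y) = 2y - 4 vanishes at y ∈ {2}.
Local minima of P (where P''>0): P(0)=0. Local minima of Q: Q(2)=-4.
So the global minimum of g is P(0) + Q(2) − 3 = 0 − 4 − 3 = -7, attained at (0, 2).

-7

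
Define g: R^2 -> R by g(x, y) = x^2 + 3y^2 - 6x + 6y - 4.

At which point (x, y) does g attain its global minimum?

g(x,y) separates as P(x) + Q(y) − 4, so its minimum is min P + min Q − 4.
P'(x) = 2x - 6 vanishes at x ∈ {3}; Q'(y) = 6y + 6 vanishes at y ∈ {-1}.
Local minima of P (where P''>0): P(3)=-9. Local minima of Q: Q(-1)=-3.
So the global minimum of g is P(3) + Q(-1) − 4 = -9 − 3 − 4 = -16, attained at (3, -1).

(3, -1)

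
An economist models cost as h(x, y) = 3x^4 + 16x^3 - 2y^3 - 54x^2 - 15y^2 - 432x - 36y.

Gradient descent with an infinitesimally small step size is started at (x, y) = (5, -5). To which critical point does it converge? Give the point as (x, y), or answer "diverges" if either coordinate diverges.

(3, -3)

h is separable, so gradient descent decouples: x follows -∂h/∂x, y follows -∂h/∂y.
∂h/∂x = 12(x - 3)(x + 3)(x + 4); at x=5 this is 1728, so x decreases.
∂h/∂y = -6(y + 2)(y + 3); at y=-5 this is -36, so y increases.
x converges to its nearest critical value 3 (a local min of the x-part); y converges to -3. The iterate converges to (3, -3).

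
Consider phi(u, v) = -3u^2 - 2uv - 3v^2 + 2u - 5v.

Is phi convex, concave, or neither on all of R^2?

concave

phi is quadratic, so its Hessian is the constant matrix H = [[-6, -2], [-2, -6]].
det(H) = 32, tr(H) = -12.
det(H) > 0 and tr(H) < 0, so H is negative definite everywhere: concave.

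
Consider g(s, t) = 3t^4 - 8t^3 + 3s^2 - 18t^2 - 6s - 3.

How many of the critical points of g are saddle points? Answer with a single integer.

1

g separates as a function of s plus a function of t, so ∇g=0 decouples.
∂g/∂s = 6(s - 1) = 0 at s ∈ {1}; ∂g/∂t = 12t(t - 3)(t + 1) = 0 at t ∈ {-1, 0, 3}.
The Hessian is diagonal: diag(g_ss, g_tt). Second derivatives: g_ss(1)=6; g_tt(-1)=48, g_tt(0)=-36, g_tt(3)=144.
Saddle points occur where the two diagonal entries have opposite signs: (1, 0). Count: 1.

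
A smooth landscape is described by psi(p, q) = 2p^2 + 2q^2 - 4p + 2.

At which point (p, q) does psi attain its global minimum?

psi(p,q) separates as A(p) + B(q) + 2, so its minimum is min A + min B + 2.
A'(p) = 4p - 4 vanishes at p ∈ {1}; B'(q) = 4q vanishes at q ∈ {0}.
Local minima of A (where A''>0): A(1)=-2. Local minima of B: B(0)=0.
So the global minimum of psi is A(1) + B(0) + 2 = -2 + 0 + 2 = 0, attained at (1, 0).

(1, 0)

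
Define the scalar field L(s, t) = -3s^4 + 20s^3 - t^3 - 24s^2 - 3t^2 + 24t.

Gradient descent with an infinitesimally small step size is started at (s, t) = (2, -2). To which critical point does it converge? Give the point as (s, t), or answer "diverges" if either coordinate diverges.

(1, -4)

L is separable, so gradient descent decouples: s follows -∂L/∂s, t follows -∂L/∂t.
∂L/∂s = -12s(s - 4)(s - 1); at s=2 this is 48, so s decreases.
∂L/∂t = -3(t - 2)(t + 4); at t=-2 this is 24, so t decreases.
s converges to its nearest critical value 1 (a local min of the s-part); t converges to -4. The iterate converges to (1, -4).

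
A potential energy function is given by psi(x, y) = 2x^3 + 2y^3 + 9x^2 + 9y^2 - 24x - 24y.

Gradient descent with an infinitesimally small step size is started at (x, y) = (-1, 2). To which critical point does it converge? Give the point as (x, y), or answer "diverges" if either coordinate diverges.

psi is separable, so gradient descent decouples: x follows -∂psi/∂x, y follows -∂psi/∂y.
∂psi/∂x = 6(x - 1)(x + 4); at x=-1 this is -36, so x increases.
∂psi/∂y = 6(y - 1)(y + 4); at y=2 this is 36, so y decreases.
x converges to its nearest critical value 1 (a local min of the x-part); y converges to 1. The iterate converges to (1, 1).

(1, 1)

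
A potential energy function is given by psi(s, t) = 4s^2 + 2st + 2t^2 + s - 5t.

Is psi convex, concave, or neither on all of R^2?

convex

psi is quadratic, so its Hessian is the constant matrix H = [[8, 2], [2, 4]].
det(H) = 28, tr(H) = 12.
det(H) > 0 and tr(H) > 0, so H is positive definite everywhere: convex.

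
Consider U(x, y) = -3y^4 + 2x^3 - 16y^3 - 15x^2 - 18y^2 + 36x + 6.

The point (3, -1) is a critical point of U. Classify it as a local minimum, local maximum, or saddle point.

local minimum

The mixed partial ∂²U/∂x∂y is 0, so the Hessian at any point is diag(U_xx, U_yy) = diag(6(2x - 5), -12(3y^2 + 8y + 3)).
At (3, -1): H = diag(6, 24).
Both eigenvalues are positive, so H is positive definite: a local minimum.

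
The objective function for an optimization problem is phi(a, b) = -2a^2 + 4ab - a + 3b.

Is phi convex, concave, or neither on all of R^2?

phi is quadratic, so its Hessian is the constant matrix H = [[-4, 4], [4, 0]].
det(H) = -16, tr(H) = -4.
det(H) < 0, so H is indefinite: neither convex nor concave.

neither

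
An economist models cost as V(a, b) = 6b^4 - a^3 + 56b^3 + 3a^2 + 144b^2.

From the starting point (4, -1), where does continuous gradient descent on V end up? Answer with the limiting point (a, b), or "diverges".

V is separable, so gradient descent decouples: a follows -∂V/∂a, b follows -∂V/∂b.
∂V/∂a = -3a(a - 2); at a=4 this is -24, so a increases.
∂V/∂b = 24b(b + 3)(b + 4); at b=-1 this is -144, so b increases.
The a-coordinate has no critical point in that direction and runs off to infinity.

diverges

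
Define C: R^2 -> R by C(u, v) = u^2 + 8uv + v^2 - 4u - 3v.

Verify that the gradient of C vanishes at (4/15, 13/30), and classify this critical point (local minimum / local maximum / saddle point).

saddle point

∇C = (2u + 8v - 4, 8u + 2v - 3); substituting (4/15, 13/30) gives ∇C = (0, 0), so (4/15, 13/30) is indeed a critical point.
The Hessian of C is constant: H = [[2, 8], [8, 2]].
det(H) = 2·2 − 8² = -60.
Since det(H) < 0, H is indefinite and the critical point is a saddle point.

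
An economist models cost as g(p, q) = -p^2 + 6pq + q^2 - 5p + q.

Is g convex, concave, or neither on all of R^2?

neither

g is quadratic, so its Hessian is the constant matrix H = [[-2, 6], [6, 2]].
det(H) = -40, tr(H) = 0.
det(H) < 0, so H is indefinite: neither convex nor concave.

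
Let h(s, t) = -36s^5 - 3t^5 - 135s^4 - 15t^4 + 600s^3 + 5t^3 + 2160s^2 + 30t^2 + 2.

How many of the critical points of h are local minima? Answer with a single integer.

4

h separates as a function of s plus a function of t, so ∇h=0 decouples.
∂h/∂s = -180s(s - 3)(s + 2)(s + 4) = 0 at s ∈ {-4, -2, 0, 3}; ∂h/∂t = -15t(t - 1)(t + 1)(t + 4) = 0 at t ∈ {-4, -1, 0, 1}.
The Hessian is diagonal: diag(h_ss, h_tt). Second derivatives: h_ss(-4)=10080, h_ss(-2)=-3600, h_ss(0)=4320, h_ss(3)=-18900; h_tt(-4)=900, h_tt(-1)=-90, h_tt(0)=60, h_tt(1)=-150.
Local minima occur where both diagonal entries positive: (-4, -4), (-4, 0), (0, -4), (0, 0). Count: 4.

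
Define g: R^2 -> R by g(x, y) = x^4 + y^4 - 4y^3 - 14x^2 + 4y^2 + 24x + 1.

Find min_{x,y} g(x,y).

g(x,y) separates as P(x) + Q(y) + 1, so its minimum is min P + min Q + 1.
P'(x) = 4(x - 2)(x - 1)(x + 3) vanishes at x ∈ {-3, 1, 2}; Q'(y) = 4y(y - 2)(y - 1) vanishes at y ∈ {0, 1, 2}.
Local minima of P (where P''>0): P(-3)=-117, P(2)=8. Local minima of Q: Q(0)=0, Q(2)=0.
So the global minimum of g is P(-3) + Q(0) + 1 = -117 + 0 + 1 = -116, attained at (-3, 0).

-116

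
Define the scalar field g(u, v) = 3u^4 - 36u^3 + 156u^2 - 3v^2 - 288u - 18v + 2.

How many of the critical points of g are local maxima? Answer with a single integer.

g separates as a function of u plus a function of v, so ∇g=0 decouples.
∂g/∂u = 12(u - 4)(u - 3)(u - 2) = 0 at u ∈ {2, 3, 4}; ∂g/∂v = -6(v + 3) = 0 at v ∈ {-3}.
The Hessian is diagonal: diag(g_uu, g_vv). Second derivatives: g_uu(2)=24, g_uu(3)=-12, g_uu(4)=24; g_vv(-3)=-6.
Local maxima occur where both diagonal entries negative: (3, -3). Count: 1.

1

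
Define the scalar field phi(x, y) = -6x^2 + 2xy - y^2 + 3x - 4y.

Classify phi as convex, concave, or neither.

concave

phi is quadratic, so its Hessian is the constant matrix H = [[-12, 2], [2, -2]].
det(H) = 20, tr(H) = -14.
det(H) > 0 and tr(H) < 0, so H is negative definite everywhere: concave.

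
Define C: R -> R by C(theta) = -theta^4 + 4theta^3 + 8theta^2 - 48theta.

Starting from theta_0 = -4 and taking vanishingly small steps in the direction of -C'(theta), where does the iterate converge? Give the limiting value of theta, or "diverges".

C'(theta) = -4(theta - 3)(theta - 2)(theta + 2), so C'(-4) = 336.
Gradient descent moves in the -C' direction, i.e. theta is decreasing.
There is no critical point below theta=-4, and C' keeps the same sign, so the iterate runs off to −∞.

diverges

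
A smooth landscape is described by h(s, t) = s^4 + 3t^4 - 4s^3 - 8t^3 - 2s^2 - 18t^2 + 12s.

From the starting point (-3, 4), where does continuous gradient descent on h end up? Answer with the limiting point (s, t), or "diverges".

(-1, 3)

h is separable, so gradient descent decouples: s follows -∂h/∂s, t follows -∂h/∂t.
∂h/∂s = 4(s - 3)(s - 1)(s + 1); at s=-3 this is -192, so s increases.
∂h/∂t = 12t(t - 3)(t + 1); at t=4 this is 240, so t decreases.
s converges to its nearest critical value -1 (a local min of the s-part); t converges to 3. The iterate converges to (-1, 3).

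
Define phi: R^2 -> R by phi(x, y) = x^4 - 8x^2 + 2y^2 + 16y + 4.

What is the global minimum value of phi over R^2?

phi(x,y) separates as P(x) + Q(y) + 4, so its minimum is min P + min Q + 4.
P'(x) = 4x(x - 2)(x + 2) vanishes at x ∈ {-2, 0, 2}; Q'(y) = 4y + 16 vanishes at y ∈ {-4}.
Local minima of P (where P''>0): P(-2)=-16, P(2)=-16. Local minima of Q: Q(-4)=-32.
So the global minimum of phi is P(-2) + Q(-4) + 4 = -16 − 32 + 4 = -44, attained at (-2, -4).

-44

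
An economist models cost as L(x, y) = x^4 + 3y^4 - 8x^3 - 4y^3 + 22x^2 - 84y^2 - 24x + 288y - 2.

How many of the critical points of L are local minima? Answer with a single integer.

4

L separates as a function of x plus a function of y, so ∇L=0 decouples.
∂L/∂x = 4(x - 3)(x - 2)(x - 1) = 0 at x ∈ {1, 2, 3}; ∂L/∂y = 12(y - 3)(y - 2)(y + 4) = 0 at y ∈ {-4, 2, 3}.
The Hessian is diagonal: diag(L_xx, L_yy). Second derivatives: L_xx(1)=8, L_xx(2)=-4, L_xx(3)=8; L_yy(-4)=504, L_yy(2)=-72, L_yy(3)=84.
Local minima occur where both diagonal entries positive: (1, -4), (1, 3), (3, -4), (3, 3). Count: 4.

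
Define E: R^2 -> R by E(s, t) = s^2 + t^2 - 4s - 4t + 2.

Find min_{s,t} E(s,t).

-6

E(s,t) separates as P(s) + Q(t) + 2, so its minimum is min P + min Q + 2.
P'(s) = 2s - 4 vanishes at s ∈ {2}; Q'(t) = 2(t - 2) vanishes at t ∈ {2}.
Local minima of P (where P''>0): P(2)=-4. Local minima of Q: Q(2)=-4.
So the global minimum of E is P(2) + Q(2) + 2 = -4 − 4 + 2 = -6, attained at (2, 2).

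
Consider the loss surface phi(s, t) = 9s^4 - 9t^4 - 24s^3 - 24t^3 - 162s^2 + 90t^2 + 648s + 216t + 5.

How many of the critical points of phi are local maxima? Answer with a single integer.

phi separates as a function of s plus a function of t, so ∇phi=0 decouples.
∂phi/∂s = 36(s - 3)(s - 2)(s + 3) = 0 at s ∈ {-3, 2, 3}; ∂phi/∂t = -36(t - 2)(t + 1)(t + 3) = 0 at t ∈ {-3, -1, 2}.
The Hessian is diagonal: diag(phi_ss, phi_tt). Second derivatives: phi_ss(-3)=1080, phi_ss(2)=-180, phi_ss(3)=216; phi_tt(-3)=-360, phi_tt(-1)=216, phi_tt(2)=-540.
Local maxima occur where both diagonal entries negative: (2, -3), (2, 2). Count: 2.

2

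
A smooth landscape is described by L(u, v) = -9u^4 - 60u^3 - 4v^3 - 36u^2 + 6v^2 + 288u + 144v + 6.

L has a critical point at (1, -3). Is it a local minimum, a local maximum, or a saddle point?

The mixed partial ∂²L/∂u∂v is 0, so the Hessian at any point is diag(L_uu, L_vv) = diag(-36(3u^2 + 10u + 2), 12(-2v + 1)).
At (1, -3): H = diag(-540, 84).
The eigenvalues have opposite signs, so H is indefinite: a saddle point.

saddle point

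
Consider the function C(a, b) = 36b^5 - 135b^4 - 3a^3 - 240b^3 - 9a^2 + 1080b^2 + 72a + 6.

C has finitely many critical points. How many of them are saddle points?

C separates as a function of a plus a function of b, so ∇C=0 decouples.
∂C/∂a = -9(a - 2)(a + 4) = 0 at a ∈ {-4, 2}; ∂C/∂b = 180b(b - 3)(b - 2)(b + 2) = 0 at b ∈ {-2, 0, 2, 3}.
The Hessian is diagonal: diag(C_aa, C_bb). Second derivatives: C_aa(-4)=54, C_aa(2)=-54; C_bb(-2)=-7200, C_bb(0)=2160, C_bb(2)=-1440, C_bb(3)=2700.
Saddle points occur where the two diagonal entries have opposite signs: (-4, -2), (-4, 2), (2, 0), (2, 3). Count: 4.

4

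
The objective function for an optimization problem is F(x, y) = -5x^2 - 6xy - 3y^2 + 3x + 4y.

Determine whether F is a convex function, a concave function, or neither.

F is quadratic, so its Hessian is the constant matrix H = [[-10, -6], [-6, -6]].
det(H) = 24, tr(H) = -16.
det(H) > 0 and tr(H) < 0, so H is negative definite everywhere: concave.

concave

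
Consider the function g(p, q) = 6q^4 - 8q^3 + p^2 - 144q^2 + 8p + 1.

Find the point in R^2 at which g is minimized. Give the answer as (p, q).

g(p,q) separates as A(p) + B(q) + 1, so its minimum is min A + min B + 1.
A'(p) = 2p + 8 vanishes at p ∈ {-4}; B'(q) = 24q(q - 4)(q + 3) vanishes at q ∈ {-3, 0, 4}.
Local minima of A (where A''>0): A(-4)=-16. Local minima of B: B(-3)=-594, B(4)=-1280.
So the global minimum of g is A(-4) + B(4) + 1 = -16 − 1280 + 1 = -1295, attained at (-4, 4).

(-4, 4)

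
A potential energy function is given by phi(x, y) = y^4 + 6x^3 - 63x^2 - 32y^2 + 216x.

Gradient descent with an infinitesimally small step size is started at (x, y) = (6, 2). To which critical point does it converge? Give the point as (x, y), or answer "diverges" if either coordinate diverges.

phi is separable, so gradient descent decouples: x follows -∂phi/∂x, y follows -∂phi/∂y.
∂phi/∂x = 18(x - 4)(x - 3); at x=6 this is 108, so x decreases.
∂phi/∂y = 4y(y - 4)(y + 4); at y=2 this is -96, so y increases.
x converges to its nearest critical value 4 (a local min of the x-part); y converges to 4. The iterate converges to (4, 4).

(4, 4)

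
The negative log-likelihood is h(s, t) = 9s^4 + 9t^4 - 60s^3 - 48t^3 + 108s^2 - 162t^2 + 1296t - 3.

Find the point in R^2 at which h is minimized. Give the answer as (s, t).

h(s,t) separates as P(s) + Q(t) − 3, so its minimum is min P + min Q − 3.
P'(s) = 36s(s - 3)(s - 2) vanishes at s ∈ {0, 2, 3}; Q'(t) = 36(t - 4)(t - 3)(t + 3) vanishes at t ∈ {-3, 3, 4}.
Local minima of P (where P''>0): P(0)=0, P(3)=81. Local minima of Q: Q(-3)=-3321, Q(4)=1824.
So the global minimum of h is P(0) + Q(-3) − 3 = 0 − 3321 − 3 = -3324, attained at (0, -3).

(0, -3)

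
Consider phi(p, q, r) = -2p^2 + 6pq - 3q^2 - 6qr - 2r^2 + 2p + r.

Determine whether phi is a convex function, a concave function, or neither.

phi is quadratic, so its Hessian is the constant matrix H = [[-4, 6, 0], [6, -6, -6], [0, -6, -4]].
Leading principal minors: -4, -12, 192.
Neither pattern holds ⇒ H is indefinite ⇒ neither convex nor concave.

neither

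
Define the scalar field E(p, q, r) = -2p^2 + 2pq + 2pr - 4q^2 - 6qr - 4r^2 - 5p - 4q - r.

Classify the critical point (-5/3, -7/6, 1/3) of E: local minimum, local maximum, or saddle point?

The Hessian is constant: H = [[-4, 2, 2], [2, -8, -6], [2, -6, -8]].
Leading principal minors: Δ₁ = -4, Δ₂ = 28, Δ₃ = -96.
The minors alternate sign starting negative (−, +, −), so H is negative definite: a local maximum.

local maximum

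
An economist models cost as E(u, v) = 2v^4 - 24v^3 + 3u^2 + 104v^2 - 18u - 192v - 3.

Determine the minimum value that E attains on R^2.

-158

E(u,v) separates as P(u) + Q(v) − 3, so its minimum is min P + min Q − 3.
P'(u) = 6u - 18 vanishes at u ∈ {3}; Q'(v) = 8(v - 4)(v - 3)(v - 2) vanishes at v ∈ {2, 3, 4}.
Local minima of P (where P''>0): P(3)=-27. Local minima of Q: Q(2)=-128, Q(4)=-128.
So the global minimum of E is P(3) + Q(2) − 3 = -27 − 128 − 3 = -158, attained at (3, 2).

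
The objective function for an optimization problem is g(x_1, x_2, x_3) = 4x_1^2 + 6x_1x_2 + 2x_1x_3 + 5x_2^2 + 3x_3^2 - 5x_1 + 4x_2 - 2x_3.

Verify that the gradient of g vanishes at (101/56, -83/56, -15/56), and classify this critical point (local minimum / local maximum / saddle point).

∇g = (8x_1 + 6x_2 + 2x_3 - 5, 6x_1 + 10x_2 + 4, 2x_1 + 6x_3 - 2); substituting (101/56, -83/56, -15/56) gives ∇g = (0, 0, 0), so (101/56, -83/56, -15/56) is indeed a critical point.
The Hessian is constant: H = [[8, 6, 2], [6, 10, 0], [2, 0, 6]].
Leading principal minors: Δ₁ = 8, Δ₂ = 44, Δ₃ = 224.
All leading minors are positive, so H is positive definite: a local minimum.

local minimum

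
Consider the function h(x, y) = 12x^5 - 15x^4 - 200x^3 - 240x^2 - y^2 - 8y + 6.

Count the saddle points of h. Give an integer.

h separates as a function of x plus a function of y, so ∇h=0 decouples.
∂h/∂x = 60x(x - 4)(x + 1)(x + 2) = 0 at x ∈ {-2, -1, 0, 4}; ∂h/∂y = -2(y + 4) = 0 at y ∈ {-4}.
The Hessian is diagonal: diag(h_xx, h_yy). Second derivatives: h_xx(-2)=-720, h_xx(-1)=300, h_xx(0)=-480, h_xx(4)=7200; h_yy(-4)=-2.
Saddle points occur where the two diagonal entries have opposite signs: (-1, -4), (4, -4). Count: 2.

2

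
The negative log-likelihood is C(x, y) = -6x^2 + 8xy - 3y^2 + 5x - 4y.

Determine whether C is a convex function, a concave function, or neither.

concave

C is quadratic, so its Hessian is the constant matrix H = [[-12, 8], [8, -6]].
det(H) = 8, tr(H) = -18.
det(H) > 0 and tr(H) < 0, so H is negative definite everywhere: concave.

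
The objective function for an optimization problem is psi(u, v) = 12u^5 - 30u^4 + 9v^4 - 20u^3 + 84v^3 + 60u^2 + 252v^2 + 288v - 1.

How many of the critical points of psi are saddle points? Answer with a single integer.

psi separates as a function of u plus a function of v, so ∇psi=0 decouples.
∂psi/∂u = 60u(u - 2)(u - 1)(u + 1) = 0 at u ∈ {-1, 0, 1, 2}; ∂psi/∂v = 36(v + 1)(v + 2)(v + 4) = 0 at v ∈ {-4, -2, -1}.
The Hessian is diagonal: diag(psi_uu, psi_vv). Second derivatives: psi_uu(-1)=-360, psi_uu(0)=120, psi_uu(1)=-120, psi_uu(2)=360; psi_vv(-4)=216, psi_vv(-2)=-72, psi_vv(-1)=108.
Saddle points occur where the two diagonal entries have opposite signs: (-1, -4), (-1, -1), (0, -2), (1, -4), (1, -1), (2, -2). Count: 6.

6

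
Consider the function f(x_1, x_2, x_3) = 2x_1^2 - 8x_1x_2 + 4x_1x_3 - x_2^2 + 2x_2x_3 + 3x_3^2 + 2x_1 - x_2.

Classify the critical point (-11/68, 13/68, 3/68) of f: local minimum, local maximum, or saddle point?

The Hessian is constant: H = [[4, -8, 4], [-8, -2, 2], [4, 2, 6]].
Leading principal minors: Δ₁ = 4, Δ₂ = -72, Δ₃ = -544.
The minors fit neither the all-positive nor the alternating-sign pattern, so H is indefinite: a saddle point.

saddle point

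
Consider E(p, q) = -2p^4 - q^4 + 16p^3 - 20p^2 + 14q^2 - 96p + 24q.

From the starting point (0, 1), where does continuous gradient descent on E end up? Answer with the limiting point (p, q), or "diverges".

(3, -1)

E is separable, so gradient descent decouples: p follows -∂E/∂p, q follows -∂E/∂q.
∂E/∂p = -8(p - 4)(p - 3)(p + 1); at p=0 this is -96, so p increases.
∂E/∂q = -4(q - 3)(q + 1)(q + 2); at q=1 this is 48, so q decreases.
p converges to its nearest critical value 3 (a local min of the p-part); q converges to -1. The iterate converges to (3, -1).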